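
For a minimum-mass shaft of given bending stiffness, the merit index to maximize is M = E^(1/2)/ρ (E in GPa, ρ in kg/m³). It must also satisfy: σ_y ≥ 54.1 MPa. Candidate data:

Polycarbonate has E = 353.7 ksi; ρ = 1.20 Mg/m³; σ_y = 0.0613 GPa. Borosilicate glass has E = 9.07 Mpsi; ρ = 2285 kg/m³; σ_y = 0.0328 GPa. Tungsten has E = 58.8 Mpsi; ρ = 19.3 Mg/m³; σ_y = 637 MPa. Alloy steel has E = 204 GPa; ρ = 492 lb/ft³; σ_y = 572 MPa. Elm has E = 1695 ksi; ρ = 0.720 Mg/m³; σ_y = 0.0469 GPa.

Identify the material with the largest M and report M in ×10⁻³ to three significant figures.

Screen on constraints: σ_y ≥ 54.1 MPa. Survivors: polycarbonate, tungsten, alloy steel.
Normalizing units and computing the index:
  polycarbonate: E = 2.439 GPa, ρ = 1200 kg/m³
  tungsten: E = 405.4 GPa, ρ = 19300 kg/m³
  alloy steel: E = 204.0 GPa, ρ = 7881 kg/m³
  alloy steel: M = 1.81×10⁻³
  polycarbonate: M = 1.30×10⁻³
  tungsten: M = 1.04×10⁻³
The maximum is for alloy steel.

alloy steel, M = 1.81×10⁻³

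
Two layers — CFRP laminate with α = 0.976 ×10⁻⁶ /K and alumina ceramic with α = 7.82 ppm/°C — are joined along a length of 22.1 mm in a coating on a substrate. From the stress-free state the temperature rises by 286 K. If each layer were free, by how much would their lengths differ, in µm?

Δα = |0.976 − 7.82|×10⁻⁶/K = 6.84×10⁻⁶/K.
ΔL_mismatch = Δα·L·ΔT = 6.84×10⁻⁶ × 22.1 mm × 286.0 K = 43.3 µm.

43.3 µm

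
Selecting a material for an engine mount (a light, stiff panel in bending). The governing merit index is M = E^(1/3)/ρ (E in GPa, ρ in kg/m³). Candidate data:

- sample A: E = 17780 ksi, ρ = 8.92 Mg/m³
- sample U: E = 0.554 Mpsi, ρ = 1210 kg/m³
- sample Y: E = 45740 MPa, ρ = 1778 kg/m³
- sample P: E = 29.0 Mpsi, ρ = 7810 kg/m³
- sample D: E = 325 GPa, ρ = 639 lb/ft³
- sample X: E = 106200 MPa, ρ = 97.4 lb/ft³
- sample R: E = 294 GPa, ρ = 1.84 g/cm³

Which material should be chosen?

sample R

Convert each candidate to consistent units, then evaluate M:
  sample A: E = 122.6 GPa, ρ = 8920 kg/m³
  sample U: E = 3.820 GPa, ρ = 1210 kg/m³
  sample Y: E = 45.74 GPa, ρ = 1778 kg/m³
  sample P: E = 199.9 GPa, ρ = 7810 kg/m³
  sample D: E = 325.0 GPa, ρ = 10240 kg/m³
  sample X: E = 106.2 GPa, ρ = 1560 kg/m³
  sample R: E = 294.0 GPa, ρ = 1840 kg/m³
  sample R: M = 3.61×10⁻³
  sample X: M = 3.04×10⁻³
  sample Y: M = 2.01×10⁻³
  sample U: M = 1.29×10⁻³
  sample P: M = 0.749×10⁻³
  sample D: M = 0.672×10⁻³
  sample A: M = 0.557×10⁻³
Sample R has the largest M.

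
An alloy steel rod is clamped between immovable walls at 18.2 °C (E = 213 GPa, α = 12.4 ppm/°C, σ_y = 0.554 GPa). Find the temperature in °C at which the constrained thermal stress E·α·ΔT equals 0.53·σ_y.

σ_y = 0.554 GPa = 554.0 MPa.
E·α·ΔT = 293.6 MPa ⇒ ΔT = 293.6 / (213.0×10³ × 12.4×10⁻⁶) = 111.2 K.
T = 18.2 + 111.2 = 129.4 °C.

129 °C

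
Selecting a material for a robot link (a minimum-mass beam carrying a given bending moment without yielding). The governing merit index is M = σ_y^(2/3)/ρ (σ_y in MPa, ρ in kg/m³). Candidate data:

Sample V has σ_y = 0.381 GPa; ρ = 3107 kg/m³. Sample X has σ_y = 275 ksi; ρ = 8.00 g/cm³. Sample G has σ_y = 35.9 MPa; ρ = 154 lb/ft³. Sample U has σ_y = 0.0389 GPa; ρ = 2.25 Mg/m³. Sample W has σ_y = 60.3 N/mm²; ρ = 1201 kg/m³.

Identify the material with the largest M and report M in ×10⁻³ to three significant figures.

sample X, M = 19.1×10⁻³

Putting every candidate on a common basis:
  sample V: σ_y = 381.0 MPa, ρ = 3107 kg/m³
  sample X: σ_y = 1896 MPa, ρ = 8000 kg/m³
  sample G: σ_y = 35.90 MPa, ρ = 2467 kg/m³
  sample U: σ_y = 38.90 MPa, ρ = 2250 kg/m³
  sample W: σ_y = 60.30 MPa, ρ = 1201 kg/m³
  sample X: M = 19.1×10⁻³
  sample V: M = 16.9×10⁻³
  sample W: M = 12.8×10⁻³
  sample U: M = 5.10×10⁻³
  sample G: M = 4.41×10⁻³
The maximum is for sample X.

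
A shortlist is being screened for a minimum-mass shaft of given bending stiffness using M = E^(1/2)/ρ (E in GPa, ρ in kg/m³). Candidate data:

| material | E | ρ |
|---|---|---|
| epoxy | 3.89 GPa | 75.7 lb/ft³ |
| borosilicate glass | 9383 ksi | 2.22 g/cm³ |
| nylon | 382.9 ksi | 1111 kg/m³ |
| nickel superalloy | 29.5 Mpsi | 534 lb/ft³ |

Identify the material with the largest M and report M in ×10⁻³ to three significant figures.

Convert each candidate to consistent units, then evaluate M:
  epoxy: E = 3.890 GPa, ρ = 1213 kg/m³
  borosilicate glass: E = 64.69 GPa, ρ = 2220 kg/m³
  nylon: E = 2.640 GPa, ρ = 1111 kg/m³
  nickel superalloy: E = 203.4 GPa, ρ = 8554 kg/m³
  borosilicate glass: M = 3.62×10⁻³
  nickel superalloy: M = 1.67×10⁻³
  epoxy: M = 1.63×10⁻³
  nylon: M = 1.46×10⁻³
The maximum is for borosilicate glass.

borosilicate glass, M = 3.62×10⁻³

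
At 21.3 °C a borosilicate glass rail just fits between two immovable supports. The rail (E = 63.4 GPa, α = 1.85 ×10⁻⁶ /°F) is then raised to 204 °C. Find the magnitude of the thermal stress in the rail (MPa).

38.6 MPa

α = 1.85×10⁻⁶/°F × 9/5 = 3.33×10⁻⁶/K.
ΔT = 182.7 K. Constrained thermal stress σ = E·α·ΔT = 63.40×10³ MPa × 3.33×10⁻⁶ × 182.7 = 38.6 MPa (compressive).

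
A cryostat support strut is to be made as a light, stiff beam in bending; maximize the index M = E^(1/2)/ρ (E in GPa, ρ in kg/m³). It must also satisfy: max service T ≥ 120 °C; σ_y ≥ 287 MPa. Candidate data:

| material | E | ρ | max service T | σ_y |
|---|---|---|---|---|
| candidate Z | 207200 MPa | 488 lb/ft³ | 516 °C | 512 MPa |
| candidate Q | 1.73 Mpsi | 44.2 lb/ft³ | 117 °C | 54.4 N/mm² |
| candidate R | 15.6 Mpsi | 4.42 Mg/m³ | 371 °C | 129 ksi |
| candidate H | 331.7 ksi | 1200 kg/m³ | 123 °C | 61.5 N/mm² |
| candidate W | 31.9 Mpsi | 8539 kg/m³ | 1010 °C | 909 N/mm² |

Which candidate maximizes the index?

candidate R

Screen on constraints: max service T ≥ 120 °C; σ_y ≥ 287 MPa. Survivors: candidate Z, candidate R, candidate W.
Putting every candidate on a common basis:
  candidate Z: E = 207.2 GPa, ρ = 7817 kg/m³
  candidate R: E = 107.6 GPa, ρ = 4420 kg/m³
  candidate W: E = 219.9 GPa, ρ = 8539 kg/m³
  candidate R: M = 2.35×10⁻³
  candidate Z: M = 1.84×10⁻³
  candidate W: M = 1.74×10⁻³
The maximum is for candidate R.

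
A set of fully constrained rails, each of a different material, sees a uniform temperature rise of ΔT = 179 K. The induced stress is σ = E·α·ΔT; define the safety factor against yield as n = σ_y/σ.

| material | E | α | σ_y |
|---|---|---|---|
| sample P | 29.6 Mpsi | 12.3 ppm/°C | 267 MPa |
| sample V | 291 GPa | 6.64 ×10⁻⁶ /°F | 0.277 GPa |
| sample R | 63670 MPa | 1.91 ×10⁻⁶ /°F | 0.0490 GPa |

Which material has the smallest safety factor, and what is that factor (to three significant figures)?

Converting E to GPa, α to ×10⁻⁶/K, σ_y to MPa, then σ and n for each:
  sample P: E = 204.1, α = 12.3, σ_y = 267.0 → σ = 449 MPa, n = 0.594
  sample V: E = 291.0, α = 12.0, σ_y = 277.0 → σ = 623 MPa, n = 0.445
  sample R: E = 63.67, α = 3.44, σ_y = 49.00 → σ = 39.2 MPa, n = 1.25
The minimum is sample V at n = 0.445.

sample V, n = 0.445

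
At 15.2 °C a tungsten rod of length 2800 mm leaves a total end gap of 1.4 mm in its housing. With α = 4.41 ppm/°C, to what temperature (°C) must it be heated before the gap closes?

α·L₀·ΔT = 1.4 mm ⇒ ΔT = 1.4 / (4.41×10⁻⁶ × 2800.0) = 113.4 K.
T = 15.2 + 113.4 = 128.6 °C.

129 °C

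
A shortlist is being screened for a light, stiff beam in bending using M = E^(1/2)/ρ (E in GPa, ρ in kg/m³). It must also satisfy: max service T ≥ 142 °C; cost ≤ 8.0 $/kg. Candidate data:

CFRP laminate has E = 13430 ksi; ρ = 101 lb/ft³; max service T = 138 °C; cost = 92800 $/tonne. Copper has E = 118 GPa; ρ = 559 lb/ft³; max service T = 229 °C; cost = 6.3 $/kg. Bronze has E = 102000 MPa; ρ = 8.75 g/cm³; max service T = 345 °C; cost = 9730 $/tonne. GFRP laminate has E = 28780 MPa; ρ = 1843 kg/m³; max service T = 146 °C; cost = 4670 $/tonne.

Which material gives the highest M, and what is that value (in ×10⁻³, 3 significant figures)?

Screen on constraints: max service T ≥ 142 °C; cost ≤ 8.0 $/kg. Survivors: copper, GFRP laminate.
After converting to SI:
  copper: E = 118.0 GPa, ρ = 8954 kg/m³
  GFRP laminate: E = 28.78 GPa, ρ = 1843 kg/m³
  GFRP laminate: M = 2.91×10⁻³
  copper: M = 1.21×10⁻³
GFRP laminate ranks first.

GFRP laminate, M = 2.91×10⁻³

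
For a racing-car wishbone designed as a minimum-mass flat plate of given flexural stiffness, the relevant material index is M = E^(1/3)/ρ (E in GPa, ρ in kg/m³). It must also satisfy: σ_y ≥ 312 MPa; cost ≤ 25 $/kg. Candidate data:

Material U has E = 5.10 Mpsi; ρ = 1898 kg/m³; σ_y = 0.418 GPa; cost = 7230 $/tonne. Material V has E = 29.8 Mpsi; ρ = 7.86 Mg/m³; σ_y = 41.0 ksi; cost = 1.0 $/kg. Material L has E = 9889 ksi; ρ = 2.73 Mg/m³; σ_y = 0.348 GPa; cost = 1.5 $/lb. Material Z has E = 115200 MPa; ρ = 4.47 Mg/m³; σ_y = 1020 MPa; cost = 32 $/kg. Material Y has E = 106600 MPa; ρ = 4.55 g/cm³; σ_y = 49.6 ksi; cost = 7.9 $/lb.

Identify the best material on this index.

material U

Screen on constraints: σ_y ≥ 312 MPa; cost ≤ 25 $/kg. Survivors: material U, material L, material Y.
Convert each candidate to consistent units, then evaluate M:
  material U: E = 35.16 GPa, ρ = 1898 kg/m³
  material L: E = 68.18 GPa, ρ = 2730 kg/m³
  material Y: E = 106.6 GPa, ρ = 4550 kg/m³
  material U: M = 1.73×10⁻³
  material L: M = 1.50×10⁻³
  material Y: M = 1.04×10⁻³
The maximum is for material U.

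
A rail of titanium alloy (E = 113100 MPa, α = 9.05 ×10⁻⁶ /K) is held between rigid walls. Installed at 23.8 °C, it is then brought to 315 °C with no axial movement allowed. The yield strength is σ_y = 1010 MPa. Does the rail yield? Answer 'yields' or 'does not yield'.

E = 113100 MPa = 113.1 GPa.
ΔT = 291.2 K. Constrained thermal stress σ = E·α·ΔT = 113.1×10³ MPa × 9.05×10⁻⁶ × 291.2 = 298 MPa (compressive).
Compare to σ_y = 1010 MPa: σ < σ_y, so it does not yield.

does not yield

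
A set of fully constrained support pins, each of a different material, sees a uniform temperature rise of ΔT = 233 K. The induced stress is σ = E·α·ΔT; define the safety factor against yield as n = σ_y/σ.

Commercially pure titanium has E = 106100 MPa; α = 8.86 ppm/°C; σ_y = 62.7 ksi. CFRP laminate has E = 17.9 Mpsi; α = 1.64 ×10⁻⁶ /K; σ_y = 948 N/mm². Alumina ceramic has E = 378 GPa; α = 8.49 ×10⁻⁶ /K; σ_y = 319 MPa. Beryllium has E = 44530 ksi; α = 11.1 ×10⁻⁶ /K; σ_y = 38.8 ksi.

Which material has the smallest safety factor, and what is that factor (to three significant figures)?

beryllium, n = 0.337

In consistent units (E in GPa, α in ×10⁻⁶/K, σ_y in MPa):
  commercially pure titanium: E = 106.1, α = 8.86, σ_y = 432.3 → σ = 219 MPa, n = 1.97
  CFRP laminate: E = 123.4, α = 1.64, σ_y = 948.0 → σ = 47.2 MPa, n = 20.1
  alumina ceramic: E = 378.0, α = 8.49, σ_y = 319.0 → σ = 748 MPa, n = 0.427
  beryllium: E = 307.0, α = 11.1, σ_y = 267.5 → σ = 794 MPa, n = 0.337
Beryllium has the lowest safety factor, n = 0.337.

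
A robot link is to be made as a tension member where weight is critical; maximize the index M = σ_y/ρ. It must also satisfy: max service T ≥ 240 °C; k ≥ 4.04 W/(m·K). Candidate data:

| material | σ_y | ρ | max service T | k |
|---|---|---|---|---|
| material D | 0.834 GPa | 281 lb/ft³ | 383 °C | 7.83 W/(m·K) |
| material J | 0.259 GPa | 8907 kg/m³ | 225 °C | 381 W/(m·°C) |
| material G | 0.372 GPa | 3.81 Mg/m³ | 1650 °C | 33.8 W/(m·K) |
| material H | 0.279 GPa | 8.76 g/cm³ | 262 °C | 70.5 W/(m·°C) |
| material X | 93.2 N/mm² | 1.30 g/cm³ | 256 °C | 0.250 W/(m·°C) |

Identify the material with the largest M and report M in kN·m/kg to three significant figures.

material D, M = 185 kN·m/kg

Screen on constraints: max service T ≥ 240 °C; k ≥ 4.04 W/(m·K). Survivors: material D, material G, material H.
After converting to SI:
  material D: σ_y = 834.0 MPa, ρ = 4501 kg/m³
  material G: σ_y = 372.0 MPa, ρ = 3810 kg/m³
  material H: σ_y = 279.0 MPa, ρ = 8760 kg/m³
  material D: M = 185 kN·m/kg
  material G: M = 97.6 kN·m/kg
  material H: M = 31.8 kN·m/kg
The maximum is for material D.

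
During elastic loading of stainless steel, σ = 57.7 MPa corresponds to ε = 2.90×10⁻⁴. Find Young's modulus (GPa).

E = σ/ε = 57.7 MPa / 2.90×10⁻⁴ = 199000 MPa = 199 GPa.

199 GPa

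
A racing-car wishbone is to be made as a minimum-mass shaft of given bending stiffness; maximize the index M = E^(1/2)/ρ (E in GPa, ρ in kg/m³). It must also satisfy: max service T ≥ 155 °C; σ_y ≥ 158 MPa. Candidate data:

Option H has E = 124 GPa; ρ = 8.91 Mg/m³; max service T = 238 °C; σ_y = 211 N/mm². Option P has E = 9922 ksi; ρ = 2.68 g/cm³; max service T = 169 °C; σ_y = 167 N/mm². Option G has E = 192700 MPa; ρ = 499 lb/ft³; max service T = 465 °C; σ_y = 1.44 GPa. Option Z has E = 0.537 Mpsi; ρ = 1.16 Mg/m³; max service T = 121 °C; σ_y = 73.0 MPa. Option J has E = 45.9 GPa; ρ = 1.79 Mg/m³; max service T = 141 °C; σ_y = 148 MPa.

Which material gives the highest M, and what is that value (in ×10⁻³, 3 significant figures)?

option P, M = 3.09×10⁻³

Screen on constraints: max service T ≥ 155 °C; σ_y ≥ 158 MPa. Survivors: option H, option P, option G.
In SI units:
  option H: E = 124.0 GPa, ρ = 8910 kg/m³
  option P: E = 68.41 GPa, ρ = 2680 kg/m³
  option G: E = 192.7 GPa, ρ = 7993 kg/m³
  option P: M = 3.09×10⁻³
  option G: M = 1.74×10⁻³
  option H: M = 1.25×10⁻³
Option P ranks first.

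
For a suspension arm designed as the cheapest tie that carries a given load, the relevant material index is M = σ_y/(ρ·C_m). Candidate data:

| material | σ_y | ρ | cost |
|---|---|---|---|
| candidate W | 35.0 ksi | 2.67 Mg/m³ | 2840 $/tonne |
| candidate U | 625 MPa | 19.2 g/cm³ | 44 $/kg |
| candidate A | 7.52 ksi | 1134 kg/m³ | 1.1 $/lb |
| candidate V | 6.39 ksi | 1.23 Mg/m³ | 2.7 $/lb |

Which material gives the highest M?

Convert each candidate to consistent units, then evaluate M:
  candidate W: σ_y = 241.3 MPa, ρ = 2670 kg/m³, cost = 2.840 $/kg
  candidate U: σ_y = 625.0 MPa, ρ = 19200 kg/m³, cost = 44.00 $/kg
  candidate A: σ_y = 51.85 MPa, ρ = 1134 kg/m³, cost = 2.425 $/kg
  candidate V: σ_y = 44.06 MPa, ρ = 1230 kg/m³, cost = 5.952 $/kg
  candidate W: M = 31.8 kN·m per $
  candidate A: M = 18.9 kN·m per $
  candidate V: M = 6.02 kN·m per $
  candidate U: M = 0.740 kN·m per $
Highest index: candidate W.

candidate W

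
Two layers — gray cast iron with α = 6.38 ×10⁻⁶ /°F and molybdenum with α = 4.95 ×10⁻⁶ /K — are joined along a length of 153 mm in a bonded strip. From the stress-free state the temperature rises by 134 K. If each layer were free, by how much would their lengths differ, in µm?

gray cast iron: α = 6.38×10⁻⁶/°F × 9/5 = 11.5×10⁻⁶/K.
Δα = |11.5 − 4.95|×10⁻⁶/K = 6.53×10⁻⁶/K.
ΔL_mismatch = Δα·L·ΔT = 6.53×10⁻⁶ × 153.0 mm × 134.0 K = 134 µm.

134 µm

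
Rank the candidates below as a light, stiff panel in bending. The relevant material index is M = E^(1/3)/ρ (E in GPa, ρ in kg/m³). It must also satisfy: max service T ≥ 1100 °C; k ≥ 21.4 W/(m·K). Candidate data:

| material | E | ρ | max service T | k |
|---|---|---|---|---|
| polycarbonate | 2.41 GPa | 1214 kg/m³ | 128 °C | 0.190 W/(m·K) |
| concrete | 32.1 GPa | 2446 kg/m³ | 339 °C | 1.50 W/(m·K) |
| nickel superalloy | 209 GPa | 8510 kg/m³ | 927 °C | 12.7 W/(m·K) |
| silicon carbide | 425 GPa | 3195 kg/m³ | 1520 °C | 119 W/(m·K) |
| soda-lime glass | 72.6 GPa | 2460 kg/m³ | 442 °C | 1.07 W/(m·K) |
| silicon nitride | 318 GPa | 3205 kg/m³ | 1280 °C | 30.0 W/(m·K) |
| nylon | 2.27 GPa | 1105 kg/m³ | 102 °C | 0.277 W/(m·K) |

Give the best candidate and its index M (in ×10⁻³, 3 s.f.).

Screen on constraints: max service T ≥ 1100 °C; k ≥ 21.4 W/(m·K). Survivors: silicon carbide, silicon nitride.
Evaluate M for each candidate:
  silicon carbide: M = 2.35×10⁻³
  silicon nitride: M = 2.13×10⁻³
Highest index: silicon carbide.

silicon carbide, M = 2.35×10⁻³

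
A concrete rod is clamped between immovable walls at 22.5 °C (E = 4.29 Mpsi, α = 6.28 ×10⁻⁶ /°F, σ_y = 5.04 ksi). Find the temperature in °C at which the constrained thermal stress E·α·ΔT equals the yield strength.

126 °C

E = 4.29 Mpsi = 29.58 GPa.
α = 6.28×10⁻⁶/°F × 9/5 = 11.3×10⁻⁶/K.
σ_y = 5.04 ksi = 34.75 MPa.
E·α·ΔT = 34.75 MPa ⇒ ΔT = 34.75 / (29.58×10³ × 11.3×10⁻⁶) = 103.9 K.
T = 22.5 + 103.9 = 126.4 °C.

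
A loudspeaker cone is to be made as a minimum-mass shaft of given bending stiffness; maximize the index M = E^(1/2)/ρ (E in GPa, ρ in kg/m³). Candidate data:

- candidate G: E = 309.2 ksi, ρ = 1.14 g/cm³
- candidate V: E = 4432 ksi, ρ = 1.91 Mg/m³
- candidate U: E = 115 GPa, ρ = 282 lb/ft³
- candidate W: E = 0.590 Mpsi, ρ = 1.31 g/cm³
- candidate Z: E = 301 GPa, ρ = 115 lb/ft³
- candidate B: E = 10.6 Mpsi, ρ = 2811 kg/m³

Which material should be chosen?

In SI units:
  candidate G: E = 2.132 GPa, ρ = 1140 kg/m³
  candidate V: E = 30.56 GPa, ρ = 1910 kg/m³
  candidate U: E = 115.0 GPa, ρ = 4517 kg/m³
  candidate W: E = 4.068 GPa, ρ = 1310 kg/m³
  candidate Z: E = 301.0 GPa, ρ = 1842 kg/m³
  candidate B: E = 73.08 GPa, ρ = 2811 kg/m³
  candidate Z: M = 9.42×10⁻³
  candidate B: M = 3.04×10⁻³
  candidate V: M = 2.89×10⁻³
  candidate U: M = 2.37×10⁻³
  candidate W: M = 1.54×10⁻³
  candidate G: M = 1.28×10⁻³
The maximum is for candidate Z.

candidate Z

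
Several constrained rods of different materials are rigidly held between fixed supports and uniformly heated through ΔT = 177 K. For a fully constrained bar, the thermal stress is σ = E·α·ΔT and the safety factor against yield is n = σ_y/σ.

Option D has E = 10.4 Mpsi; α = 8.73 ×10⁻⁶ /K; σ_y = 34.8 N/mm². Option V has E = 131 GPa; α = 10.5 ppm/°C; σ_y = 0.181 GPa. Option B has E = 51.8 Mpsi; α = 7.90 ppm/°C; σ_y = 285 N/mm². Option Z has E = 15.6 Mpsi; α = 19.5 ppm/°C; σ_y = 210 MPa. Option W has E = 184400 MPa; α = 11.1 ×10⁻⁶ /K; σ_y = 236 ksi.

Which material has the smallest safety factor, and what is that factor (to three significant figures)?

In consistent units (E in GPa, α in ×10⁻⁶/K, σ_y in MPa):
  option D: E = 71.71, α = 8.73, σ_y = 34.80 → σ = 111 MPa, n = 0.314
  option V: E = 131.0, α = 10.5, σ_y = 181.0 → σ = 243 MPa, n = 0.743
  option B: E = 357.1, α = 7.90, σ_y = 285.0 → σ = 499 MPa, n = 0.571
  option Z: E = 107.6, α = 19.5, σ_y = 210.0 → σ = 371 MPa, n = 0.566
  option W: E = 184.4, α = 11.1, σ_y = 1627 → σ = 362 MPa, n = 4.49
Option D has the lowest safety factor, n = 0.314.

option D, n = 0.314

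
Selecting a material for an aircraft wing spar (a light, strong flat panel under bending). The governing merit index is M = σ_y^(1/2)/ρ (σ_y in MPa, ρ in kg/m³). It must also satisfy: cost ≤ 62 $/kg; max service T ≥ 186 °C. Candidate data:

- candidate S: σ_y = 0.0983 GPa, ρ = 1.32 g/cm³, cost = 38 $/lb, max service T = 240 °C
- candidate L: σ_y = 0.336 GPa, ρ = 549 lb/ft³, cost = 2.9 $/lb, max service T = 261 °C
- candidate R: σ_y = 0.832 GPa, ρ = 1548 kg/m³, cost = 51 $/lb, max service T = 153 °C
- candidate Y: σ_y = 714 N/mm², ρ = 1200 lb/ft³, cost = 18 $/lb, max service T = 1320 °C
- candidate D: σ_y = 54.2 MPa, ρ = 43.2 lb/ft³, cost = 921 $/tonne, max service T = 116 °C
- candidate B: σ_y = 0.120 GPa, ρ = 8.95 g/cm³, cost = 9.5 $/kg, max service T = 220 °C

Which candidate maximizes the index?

Screen on constraints: cost ≤ 62 $/kg; max service T ≥ 186 °C. Survivors: candidate L, candidate Y, candidate B.
After converting to SI:
  candidate L: σ_y = 336.0 MPa, ρ = 8794 kg/m³
  candidate Y: σ_y = 714.0 MPa, ρ = 19220 kg/m³
  candidate B: σ_y = 120.0 MPa, ρ = 8950 kg/m³
  candidate L: M = 2.08×10⁻³
  candidate Y: M = 1.39×10⁻³
  candidate B: M = 1.22×10⁻³
Candidate L ranks first.

candidate L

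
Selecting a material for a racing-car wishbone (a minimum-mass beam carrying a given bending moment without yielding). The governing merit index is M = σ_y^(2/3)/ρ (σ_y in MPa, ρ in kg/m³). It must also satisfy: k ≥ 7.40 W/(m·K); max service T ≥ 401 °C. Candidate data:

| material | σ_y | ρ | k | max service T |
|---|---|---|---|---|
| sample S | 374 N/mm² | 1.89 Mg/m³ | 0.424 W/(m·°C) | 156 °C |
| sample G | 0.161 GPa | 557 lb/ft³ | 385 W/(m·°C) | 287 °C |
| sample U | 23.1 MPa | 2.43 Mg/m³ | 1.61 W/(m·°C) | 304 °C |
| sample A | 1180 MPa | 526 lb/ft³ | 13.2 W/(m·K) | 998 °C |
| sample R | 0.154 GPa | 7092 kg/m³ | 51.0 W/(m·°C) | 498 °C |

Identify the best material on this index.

sample A

Screen on constraints: k ≥ 7.40 W/(m·K); max service T ≥ 401 °C. Survivors: sample A, sample R.
Normalizing units and computing the index:
  sample A: σ_y = 1180 MPa, ρ = 8426 kg/m³
  sample R: σ_y = 154.0 MPa, ρ = 7092 kg/m³
  sample A: M = 13.3×10⁻³
  sample R: M = 4.05×10⁻³
The maximum is for sample A.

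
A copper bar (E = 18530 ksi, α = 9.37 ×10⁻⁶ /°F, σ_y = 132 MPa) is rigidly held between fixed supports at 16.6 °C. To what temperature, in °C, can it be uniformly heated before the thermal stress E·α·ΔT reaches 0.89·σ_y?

E = 18530 ksi = 127.8 GPa.
α = 9.37×10⁻⁶/°F × 9/5 = 16.9×10⁻⁶/K.
E·α·ΔT = 117.5 MPa ⇒ ΔT = 117.5 / (127.8×10³ × 16.9×10⁻⁶) = 54.52 K.
T = 16.6 + 54.52 = 71.12 °C.

71.1 °C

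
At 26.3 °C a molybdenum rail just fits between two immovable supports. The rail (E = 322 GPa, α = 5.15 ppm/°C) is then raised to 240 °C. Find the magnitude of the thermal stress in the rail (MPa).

354 MPa

ΔT = 213.7 K. Constrained thermal stress σ = E·α·ΔT = 322.0×10³ MPa × 5.15×10⁻⁶ × 213.7 = 354 MPa (compressive).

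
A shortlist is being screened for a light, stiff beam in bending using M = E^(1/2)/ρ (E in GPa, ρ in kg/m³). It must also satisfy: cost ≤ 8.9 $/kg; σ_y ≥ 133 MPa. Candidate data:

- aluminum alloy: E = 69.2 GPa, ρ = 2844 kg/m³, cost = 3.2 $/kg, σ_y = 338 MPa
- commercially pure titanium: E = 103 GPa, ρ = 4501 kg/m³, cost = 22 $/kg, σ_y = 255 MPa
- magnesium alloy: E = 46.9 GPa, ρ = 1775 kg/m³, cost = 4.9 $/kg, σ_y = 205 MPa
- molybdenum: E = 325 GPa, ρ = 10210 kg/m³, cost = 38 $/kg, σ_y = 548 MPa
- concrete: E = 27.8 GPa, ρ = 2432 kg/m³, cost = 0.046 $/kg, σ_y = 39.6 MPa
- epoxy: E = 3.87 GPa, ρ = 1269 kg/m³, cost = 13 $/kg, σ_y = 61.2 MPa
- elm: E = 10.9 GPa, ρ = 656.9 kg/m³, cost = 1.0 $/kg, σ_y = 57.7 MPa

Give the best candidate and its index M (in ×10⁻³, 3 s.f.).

Screen on constraints: cost ≤ 8.9 $/kg; σ_y ≥ 133 MPa. Survivors: aluminum alloy, magnesium alloy.
Per-candidate index values:
  magnesium alloy: M = 3.86×10⁻³
  aluminum alloy: M = 2.92×10⁻³
Magnesium alloy ranks first.

magnesium alloy, M = 3.86×10⁻³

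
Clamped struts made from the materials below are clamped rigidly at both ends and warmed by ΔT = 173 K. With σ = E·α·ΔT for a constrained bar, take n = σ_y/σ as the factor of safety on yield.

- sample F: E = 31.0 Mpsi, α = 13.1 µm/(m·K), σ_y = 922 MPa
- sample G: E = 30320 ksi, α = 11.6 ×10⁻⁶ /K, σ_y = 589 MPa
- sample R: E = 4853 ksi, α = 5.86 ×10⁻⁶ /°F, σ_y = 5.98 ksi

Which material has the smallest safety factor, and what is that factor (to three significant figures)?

Per material, after unit conversion:
  sample F: E = 213.7, α = 13.1, σ_y = 922.0 → σ = 484 MPa, n = 1.90
  sample G: E = 209.0, α = 11.6, σ_y = 589.0 → σ = 420 MPa, n = 1.40
  sample R: E = 33.46, α = 10.5, σ_y = 41.23 → σ = 61.1 MPa, n = 0.675
The minimum is sample R at n = 0.675.

sample R, n = 0.675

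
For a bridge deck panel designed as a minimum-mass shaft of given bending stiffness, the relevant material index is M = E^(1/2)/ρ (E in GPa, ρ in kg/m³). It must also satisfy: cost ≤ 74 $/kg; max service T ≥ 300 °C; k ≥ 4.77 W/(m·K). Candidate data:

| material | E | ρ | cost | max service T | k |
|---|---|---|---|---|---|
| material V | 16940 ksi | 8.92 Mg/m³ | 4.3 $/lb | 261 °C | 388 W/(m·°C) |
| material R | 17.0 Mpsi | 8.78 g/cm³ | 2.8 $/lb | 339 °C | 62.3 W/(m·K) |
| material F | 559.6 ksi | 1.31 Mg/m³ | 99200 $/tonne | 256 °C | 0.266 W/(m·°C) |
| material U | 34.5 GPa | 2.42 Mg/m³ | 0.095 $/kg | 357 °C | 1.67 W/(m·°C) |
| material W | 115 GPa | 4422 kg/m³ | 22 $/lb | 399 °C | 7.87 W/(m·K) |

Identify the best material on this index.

material W

Screen on constraints: cost ≤ 74 $/kg; max service T ≥ 300 °C; k ≥ 4.77 W/(m·K). Survivors: material R, material W.
Putting every candidate on a common basis:
  material R: E = 117.2 GPa, ρ = 8780 kg/m³
  material W: E = 115.0 GPa, ρ = 4422 kg/m³
  material W: M = 2.43×10⁻³
  material R: M = 1.23×10⁻³
Material W has the largest M.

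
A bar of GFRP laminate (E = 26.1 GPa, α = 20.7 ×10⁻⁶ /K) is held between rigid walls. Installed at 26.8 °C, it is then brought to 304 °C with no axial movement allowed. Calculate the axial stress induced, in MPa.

ΔT = 277.2 K. Constrained thermal stress σ = E·α·ΔT = 26.10×10³ MPa × 20.7×10⁻⁶ × 277.2 = 150 MPa (compressive).

150 MPa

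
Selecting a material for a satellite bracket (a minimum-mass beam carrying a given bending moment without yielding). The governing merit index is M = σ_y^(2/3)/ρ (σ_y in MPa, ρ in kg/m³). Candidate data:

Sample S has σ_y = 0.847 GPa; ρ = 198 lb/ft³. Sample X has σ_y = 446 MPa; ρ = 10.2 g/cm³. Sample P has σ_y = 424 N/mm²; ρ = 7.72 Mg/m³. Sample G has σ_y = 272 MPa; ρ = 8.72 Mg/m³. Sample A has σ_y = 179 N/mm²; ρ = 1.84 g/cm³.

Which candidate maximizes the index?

sample S

In SI units:
  sample S: σ_y = 847.0 MPa, ρ = 3172 kg/m³
  sample X: σ_y = 446.0 MPa, ρ = 10200 kg/m³
  sample P: σ_y = 424.0 MPa, ρ = 7720 kg/m³
  sample G: σ_y = 272.0 MPa, ρ = 8720 kg/m³
  sample A: σ_y = 179.0 MPa, ρ = 1840 kg/m³
  sample S: M = 28.2×10⁻³
  sample A: M = 17.3×10⁻³
  sample P: M = 7.31×10⁻³
  sample X: M = 5.72×10⁻³
  sample G: M = 4.81×10⁻³
The maximum is for sample S.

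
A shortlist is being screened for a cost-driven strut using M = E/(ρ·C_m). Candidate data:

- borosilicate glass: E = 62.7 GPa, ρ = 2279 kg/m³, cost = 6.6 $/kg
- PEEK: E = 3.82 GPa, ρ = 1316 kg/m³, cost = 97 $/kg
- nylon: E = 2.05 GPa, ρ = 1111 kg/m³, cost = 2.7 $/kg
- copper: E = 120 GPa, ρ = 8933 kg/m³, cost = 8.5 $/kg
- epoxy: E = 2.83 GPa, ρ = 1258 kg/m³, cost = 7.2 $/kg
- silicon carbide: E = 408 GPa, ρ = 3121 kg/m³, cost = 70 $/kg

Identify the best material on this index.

Evaluate M for each candidate:
  borosilicate glass: M = 4.17 MN·m per $
  silicon carbide: M = 1.87 MN·m per $
  copper: M = 1.58 MN·m per $
  nylon: M = 0.683 MN·m per $
  epoxy: M = 0.312 MN·m per $
  PEEK: M = 0.0299 MN·m per $
Highest index: borosilicate glass.

borosilicate glass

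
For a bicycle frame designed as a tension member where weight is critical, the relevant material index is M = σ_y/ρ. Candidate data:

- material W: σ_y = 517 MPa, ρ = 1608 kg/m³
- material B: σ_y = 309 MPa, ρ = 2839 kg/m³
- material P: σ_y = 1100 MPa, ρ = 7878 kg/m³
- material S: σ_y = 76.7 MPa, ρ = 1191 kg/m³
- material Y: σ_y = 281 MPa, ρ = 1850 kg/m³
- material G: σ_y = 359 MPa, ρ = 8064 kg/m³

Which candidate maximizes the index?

Evaluate M for each candidate:
  material W: M = 322 kN·m/kg
  material Y: M = 152 kN·m/kg
  material P: M = 140 kN·m/kg
  material B: M = 109 kN·m/kg
  material S: M = 64.4 kN·m/kg
  material G: M = 44.5 kN·m/kg
The maximum is for material W.

material W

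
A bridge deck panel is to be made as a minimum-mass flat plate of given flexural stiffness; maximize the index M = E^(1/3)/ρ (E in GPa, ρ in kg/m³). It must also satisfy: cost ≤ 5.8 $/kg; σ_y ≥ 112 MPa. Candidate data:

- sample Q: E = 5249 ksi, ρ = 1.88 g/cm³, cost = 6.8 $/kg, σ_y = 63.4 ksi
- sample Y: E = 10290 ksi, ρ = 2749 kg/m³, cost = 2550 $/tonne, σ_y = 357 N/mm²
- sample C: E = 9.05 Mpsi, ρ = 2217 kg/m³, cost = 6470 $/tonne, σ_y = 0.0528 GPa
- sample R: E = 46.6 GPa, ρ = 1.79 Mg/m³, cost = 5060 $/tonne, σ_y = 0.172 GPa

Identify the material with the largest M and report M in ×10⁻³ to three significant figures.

Screen on constraints: cost ≤ 5.8 $/kg; σ_y ≥ 112 MPa. Survivors: sample Y, sample R.
In SI units:
  sample Y: E = 70.95 GPa, ρ = 2749 kg/m³
  sample R: E = 46.60 GPa, ρ = 1790 kg/m³
  sample R: M = 2.01×10⁻³
  sample Y: M = 1.51×10⁻³
Sample R ranks first.

sample R, M = 2.01×10⁻³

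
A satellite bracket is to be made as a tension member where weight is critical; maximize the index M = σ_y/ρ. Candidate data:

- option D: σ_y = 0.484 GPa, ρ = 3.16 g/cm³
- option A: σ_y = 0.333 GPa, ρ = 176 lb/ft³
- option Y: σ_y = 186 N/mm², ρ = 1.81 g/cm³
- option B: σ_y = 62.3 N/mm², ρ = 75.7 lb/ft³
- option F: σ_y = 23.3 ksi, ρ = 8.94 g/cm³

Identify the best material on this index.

In SI units:
  option D: σ_y = 484.0 MPa, ρ = 3160 kg/m³
  option A: σ_y = 333.0 MPa, ρ = 2819 kg/m³
  option Y: σ_y = 186.0 MPa, ρ = 1810 kg/m³
  option B: σ_y = 62.30 MPa, ρ = 1213 kg/m³
  option F: σ_y = 160.6 MPa, ρ = 8940 kg/m³
  option D: M = 153 kN·m/kg
  option A: M = 118 kN·m/kg
  option Y: M = 103 kN·m/kg
  option B: M = 51.4 kN·m/kg
  option F: M = 18.0 kN·m/kg
Highest index: option D.

option D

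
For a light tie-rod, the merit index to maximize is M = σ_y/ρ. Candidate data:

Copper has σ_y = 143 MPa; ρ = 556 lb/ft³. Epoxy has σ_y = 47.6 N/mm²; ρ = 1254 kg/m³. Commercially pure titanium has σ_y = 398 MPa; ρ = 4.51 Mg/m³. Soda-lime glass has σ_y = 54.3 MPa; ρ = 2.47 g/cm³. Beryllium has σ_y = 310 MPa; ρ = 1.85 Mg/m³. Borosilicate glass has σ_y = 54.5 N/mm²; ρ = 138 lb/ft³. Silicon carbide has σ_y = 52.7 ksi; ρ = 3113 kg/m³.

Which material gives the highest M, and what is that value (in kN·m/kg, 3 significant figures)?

Normalizing units and computing the index:
  copper: σ_y = 143.0 MPa, ρ = 8906 kg/m³
  epoxy: σ_y = 47.60 MPa, ρ = 1254 kg/m³
  commercially pure titanium: σ_y = 398.0 MPa, ρ = 4510 kg/m³
  soda-lime glass: σ_y = 54.30 MPa, ρ = 2470 kg/m³
  beryllium: σ_y = 310.0 MPa, ρ = 1850 kg/m³
  borosilicate glass: σ_y = 54.50 MPa, ρ = 2211 kg/m³
  silicon carbide: σ_y = 363.4 MPa, ρ = 3113 kg/m³
  beryllium: M = 168 kN·m/kg
  silicon carbide: M = 117 kN·m/kg
  commercially pure titanium: M = 88.2 kN·m/kg
  epoxy: M = 38.0 kN·m/kg
  borosilicate glass: M = 24.7 kN·m/kg
  soda-lime glass: M = 22.0 kN·m/kg
  copper: M = 16.1 kN·m/kg
Highest index: beryllium.

beryllium, M = 168 kN·m/kg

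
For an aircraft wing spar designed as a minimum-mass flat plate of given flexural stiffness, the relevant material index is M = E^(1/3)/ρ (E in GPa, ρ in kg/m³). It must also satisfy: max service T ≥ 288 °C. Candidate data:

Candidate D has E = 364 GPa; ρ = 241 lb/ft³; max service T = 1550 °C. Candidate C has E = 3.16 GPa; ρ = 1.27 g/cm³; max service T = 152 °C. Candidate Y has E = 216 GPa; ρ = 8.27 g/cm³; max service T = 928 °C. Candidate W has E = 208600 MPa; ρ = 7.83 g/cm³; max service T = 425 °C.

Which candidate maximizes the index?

candidate D

Screen on constraints: max service T ≥ 288 °C. Survivors: candidate D, candidate Y, candidate W.
Putting every candidate on a common basis:
  candidate D: E = 364.0 GPa, ρ = 3860 kg/m³
  candidate Y: E = 216.0 GPa, ρ = 8270 kg/m³
  candidate W: E = 208.6 GPa, ρ = 7830 kg/m³
  candidate D: M = 1.85×10⁻³
  candidate W: M = 0.757×10⁻³
  candidate Y: M = 0.726×10⁻³
Highest index: candidate D.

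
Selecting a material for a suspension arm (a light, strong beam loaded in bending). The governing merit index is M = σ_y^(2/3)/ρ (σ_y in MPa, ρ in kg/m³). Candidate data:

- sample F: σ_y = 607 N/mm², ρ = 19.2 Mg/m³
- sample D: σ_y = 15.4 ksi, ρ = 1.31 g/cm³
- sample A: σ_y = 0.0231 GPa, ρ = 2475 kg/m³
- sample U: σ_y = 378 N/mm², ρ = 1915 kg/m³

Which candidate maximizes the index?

sample U

After converting to SI:
  sample F: σ_y = 607.0 MPa, ρ = 19200 kg/m³
  sample D: σ_y = 106.2 MPa, ρ = 1310 kg/m³
  sample A: σ_y = 23.10 MPa, ρ = 2475 kg/m³
  sample U: σ_y = 378.0 MPa, ρ = 1915 kg/m³
  sample U: M = 27.3×10⁻³
  sample D: M = 17.1×10⁻³
  sample F: M = 3.73×10⁻³
  sample A: M = 3.28×10⁻³
Highest index: sample U.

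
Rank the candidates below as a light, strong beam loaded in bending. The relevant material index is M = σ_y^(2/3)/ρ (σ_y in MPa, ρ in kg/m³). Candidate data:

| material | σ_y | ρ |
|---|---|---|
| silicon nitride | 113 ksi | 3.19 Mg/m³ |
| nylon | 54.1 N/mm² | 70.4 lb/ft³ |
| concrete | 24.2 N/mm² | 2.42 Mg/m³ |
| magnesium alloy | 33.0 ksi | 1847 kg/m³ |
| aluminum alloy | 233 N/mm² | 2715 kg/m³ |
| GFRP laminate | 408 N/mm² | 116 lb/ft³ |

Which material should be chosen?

After converting to SI:
  silicon nitride: σ_y = 779.1 MPa, ρ = 3190 kg/m³
  nylon: σ_y = 54.10 MPa, ρ = 1128 kg/m³
  concrete: σ_y = 24.20 MPa, ρ = 2420 kg/m³
  magnesium alloy: σ_y = 227.5 MPa, ρ = 1847 kg/m³
  aluminum alloy: σ_y = 233.0 MPa, ρ = 2715 kg/m³
  GFRP laminate: σ_y = 408.0 MPa, ρ = 1858 kg/m³
  GFRP laminate: M = 29.6×10⁻³
  silicon nitride: M = 26.5×10⁻³
  magnesium alloy: M = 20.2×10⁻³
  aluminum alloy: M = 13.9×10⁻³
  nylon: M = 12.7×10⁻³
  concrete: M = 3.46×10⁻³
GFRP laminate ranks first.

GFRP laminate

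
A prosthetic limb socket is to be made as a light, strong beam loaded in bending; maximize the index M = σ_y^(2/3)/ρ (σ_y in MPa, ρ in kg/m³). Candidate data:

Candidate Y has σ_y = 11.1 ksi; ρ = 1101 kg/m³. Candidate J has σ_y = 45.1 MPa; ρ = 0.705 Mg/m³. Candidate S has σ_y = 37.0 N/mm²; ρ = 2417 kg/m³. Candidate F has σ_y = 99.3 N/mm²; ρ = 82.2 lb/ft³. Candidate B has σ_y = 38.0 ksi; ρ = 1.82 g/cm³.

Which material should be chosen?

Convert each candidate to consistent units, then evaluate M:
  candidate Y: σ_y = 76.53 MPa, ρ = 1101 kg/m³
  candidate J: σ_y = 45.10 MPa, ρ = 705.0 kg/m³
  candidate S: σ_y = 37.00 MPa, ρ = 2417 kg/m³
  candidate F: σ_y = 99.30 MPa, ρ = 1317 kg/m³
  candidate B: σ_y = 262.0 MPa, ρ = 1820 kg/m³
  candidate B: M = 22.5×10⁻³
  candidate J: M = 18.0×10⁻³
  candidate Y: M = 16.4×10⁻³
  candidate F: M = 16.3×10⁻³
  candidate S: M = 4.59×10⁻³
Candidate B ranks first.

candidate B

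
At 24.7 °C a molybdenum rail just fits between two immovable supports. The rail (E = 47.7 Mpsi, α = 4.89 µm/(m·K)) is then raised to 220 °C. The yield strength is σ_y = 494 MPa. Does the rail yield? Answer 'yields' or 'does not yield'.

E = 47.7 Mpsi = 328.9 GPa.
ΔT = 195.3 K. Constrained thermal stress σ = E·α·ΔT = 328.9×10³ MPa × 4.89×10⁻⁶ × 195.3 = 314 MPa (compressive).
Compare to σ_y = 494 MPa: σ < σ_y, so it does not yield.

does not yield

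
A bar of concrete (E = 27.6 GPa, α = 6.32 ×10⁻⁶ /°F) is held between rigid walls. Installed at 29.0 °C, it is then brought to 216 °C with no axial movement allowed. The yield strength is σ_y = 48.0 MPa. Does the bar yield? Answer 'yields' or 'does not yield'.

yields

α = 6.32×10⁻⁶/°F × 9/5 = 11.4×10⁻⁶/K.
ΔT = 187.0 K. Constrained thermal stress σ = E·α·ΔT = 27.60×10³ MPa × 11.4×10⁻⁶ × 187.0 = 58.7 MPa (compressive).
Compare to σ_y = 48.0 MPa: σ ≥ σ_y, so it yields.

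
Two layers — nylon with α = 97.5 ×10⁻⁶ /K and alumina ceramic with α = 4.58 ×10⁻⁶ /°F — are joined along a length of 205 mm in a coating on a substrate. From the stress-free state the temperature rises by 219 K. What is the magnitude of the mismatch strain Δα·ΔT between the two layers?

alumina ceramic: α = 4.58×10⁻⁶/°F × 9/5 = 8.24×10⁻⁶/K.
Δα = |97.5 − 8.24|×10⁻⁶/K = 89.3×10⁻⁶/K.
Mismatch strain = Δα·ΔT = 89.3×10⁻⁶ × 219.0 = 0.0195.

0.0195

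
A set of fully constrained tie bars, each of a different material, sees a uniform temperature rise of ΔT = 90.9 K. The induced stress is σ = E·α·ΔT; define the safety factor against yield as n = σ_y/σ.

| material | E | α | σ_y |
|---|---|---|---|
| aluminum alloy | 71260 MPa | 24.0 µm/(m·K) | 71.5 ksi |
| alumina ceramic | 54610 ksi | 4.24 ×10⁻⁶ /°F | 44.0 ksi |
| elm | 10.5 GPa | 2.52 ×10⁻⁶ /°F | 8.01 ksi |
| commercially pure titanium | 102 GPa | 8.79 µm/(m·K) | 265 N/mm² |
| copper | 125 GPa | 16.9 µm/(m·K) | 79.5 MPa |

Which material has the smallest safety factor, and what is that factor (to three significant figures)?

copper, n = 0.414

In consistent units (E in GPa, α in ×10⁻⁶/K, σ_y in MPa):
  aluminum alloy: E = 71.26, α = 24.0, σ_y = 493.0 → σ = 155 MPa, n = 3.17
  alumina ceramic: E = 376.5, α = 7.63, σ_y = 303.4 → σ = 261 MPa, n = 1.16
  elm: E = 10.50, α = 4.54, σ_y = 55.23 → σ = 4.33 MPa, n = 12.8
  commercially pure titanium: E = 102.0, α = 8.79, σ_y = 265.0 → σ = 81.5 MPa, n = 3.25
  copper: E = 125.0, α = 16.9, σ_y = 79.50 → σ = 192 MPa, n = 0.414
Copper has the lowest safety factor, n = 0.414.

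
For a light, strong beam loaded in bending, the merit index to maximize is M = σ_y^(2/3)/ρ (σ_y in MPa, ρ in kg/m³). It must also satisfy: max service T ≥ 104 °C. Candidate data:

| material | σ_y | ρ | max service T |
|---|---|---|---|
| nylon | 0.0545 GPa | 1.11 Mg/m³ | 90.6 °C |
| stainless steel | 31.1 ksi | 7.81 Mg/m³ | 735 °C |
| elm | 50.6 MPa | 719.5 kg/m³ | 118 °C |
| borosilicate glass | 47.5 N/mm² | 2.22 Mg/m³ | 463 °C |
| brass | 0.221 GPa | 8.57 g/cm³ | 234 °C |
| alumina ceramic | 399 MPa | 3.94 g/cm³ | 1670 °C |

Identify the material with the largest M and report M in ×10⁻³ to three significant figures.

Screen on constraints: max service T ≥ 104 °C. Survivors: stainless steel, elm, borosilicate glass, brass, alumina ceramic.
In SI units:
  stainless steel: σ_y = 214.4 MPa, ρ = 7810 kg/m³
  elm: σ_y = 50.60 MPa, ρ = 719.5 kg/m³
  borosilicate glass: σ_y = 47.50 MPa, ρ = 2220 kg/m³
  brass: σ_y = 221.0 MPa, ρ = 8570 kg/m³
  alumina ceramic: σ_y = 399.0 MPa, ρ = 3940 kg/m³
  elm: M = 19.0×10⁻³
  alumina ceramic: M = 13.8×10⁻³
  borosilicate glass: M = 5.91×10⁻³
  stainless steel: M = 4.59×10⁻³
  brass: M = 4.27×10⁻³
The maximum is for elm.

elm, M = 19.0×10⁻³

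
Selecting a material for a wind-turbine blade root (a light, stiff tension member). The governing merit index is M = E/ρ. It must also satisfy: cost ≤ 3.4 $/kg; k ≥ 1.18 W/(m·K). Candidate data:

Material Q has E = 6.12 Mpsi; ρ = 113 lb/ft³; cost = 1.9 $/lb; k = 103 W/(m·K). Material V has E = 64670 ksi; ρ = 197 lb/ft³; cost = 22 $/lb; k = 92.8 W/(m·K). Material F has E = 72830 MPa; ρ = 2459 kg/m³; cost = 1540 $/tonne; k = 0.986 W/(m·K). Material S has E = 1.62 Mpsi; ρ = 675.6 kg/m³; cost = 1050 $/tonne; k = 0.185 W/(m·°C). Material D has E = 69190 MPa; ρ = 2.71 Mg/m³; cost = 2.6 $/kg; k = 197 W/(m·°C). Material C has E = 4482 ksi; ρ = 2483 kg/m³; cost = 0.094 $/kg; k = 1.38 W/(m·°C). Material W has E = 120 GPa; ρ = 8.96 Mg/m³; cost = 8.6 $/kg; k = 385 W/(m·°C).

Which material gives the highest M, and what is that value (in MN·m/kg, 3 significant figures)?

Screen on constraints: cost ≤ 3.4 $/kg; k ≥ 1.18 W/(m·K). Survivors: material D, material C.
Putting every candidate on a common basis:
  material D: E = 69.19 GPa, ρ = 2710 kg/m³
  material C: E = 30.90 GPa, ρ = 2483 kg/m³
  material D: M = 25.5 MN·m/kg
  material C: M = 12.4 MN·m/kg
The maximum is for material D.

material D, M = 25.5 MN·m/kg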